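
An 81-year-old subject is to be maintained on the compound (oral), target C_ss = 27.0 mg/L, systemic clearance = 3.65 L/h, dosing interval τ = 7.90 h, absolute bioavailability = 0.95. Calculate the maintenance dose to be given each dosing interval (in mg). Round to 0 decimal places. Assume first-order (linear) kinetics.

At steady state, F × (Dose/τ) = Css × CL.
Dose = Css × CL × τ / F = 27.0 × 3.650 × 7.90 / 0.95 = 819.5 mg

820 mg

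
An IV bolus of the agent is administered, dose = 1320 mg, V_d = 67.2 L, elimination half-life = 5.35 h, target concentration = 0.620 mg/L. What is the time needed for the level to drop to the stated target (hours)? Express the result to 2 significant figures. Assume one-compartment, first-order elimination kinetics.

27 h

C₀ = Dose / Vd = 1320 / 67.2 = 19.64 mg/L
k = ln2 / t½ = 0.693147 / 5.35 = 0.1296 h⁻¹
t = ln(C₀ / C) / k = ln(19.64 / 0.620) / 0.1296
  = ln(31.68) / 0.1296 = 3.456 / 0.1296 = 26.67 h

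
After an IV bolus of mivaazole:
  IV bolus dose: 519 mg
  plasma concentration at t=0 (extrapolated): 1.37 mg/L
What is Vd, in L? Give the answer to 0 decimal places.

Vd = Dose / C₀ = 519.0 / 1.37 = 378.8 L

379 L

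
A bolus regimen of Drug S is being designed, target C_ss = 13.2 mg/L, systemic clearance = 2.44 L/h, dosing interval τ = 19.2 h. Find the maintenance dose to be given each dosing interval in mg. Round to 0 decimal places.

At steady state, Dose/τ = Css × CL.
Dose = Css × CL × τ = 13.2 × 2.440 × 19.2 = 618.4 mg

618 mg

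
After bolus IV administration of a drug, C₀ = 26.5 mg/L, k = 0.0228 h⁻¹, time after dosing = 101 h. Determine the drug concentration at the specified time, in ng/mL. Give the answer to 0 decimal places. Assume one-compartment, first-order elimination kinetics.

C = C₀ · e^(−k·t) = 26.50 × e^(−0.02280 × 101)
  = 26.50 × 0.09998 = 2.649 mg/L
Convert: 2.649 mg/L × 1000 = 2649 ng/mL

2649 ng/mL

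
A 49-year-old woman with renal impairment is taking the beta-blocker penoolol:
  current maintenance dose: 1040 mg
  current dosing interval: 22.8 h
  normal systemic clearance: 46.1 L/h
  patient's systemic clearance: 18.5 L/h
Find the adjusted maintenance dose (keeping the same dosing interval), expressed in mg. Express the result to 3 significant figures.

To keep the same average steady-state level, dosing rate must scale with clearance.
CL ratio = 18.5 / 46.1 = 0.4013
New dose (same interval) = 1040 × 0.4013 = 417.4 mg

417 mg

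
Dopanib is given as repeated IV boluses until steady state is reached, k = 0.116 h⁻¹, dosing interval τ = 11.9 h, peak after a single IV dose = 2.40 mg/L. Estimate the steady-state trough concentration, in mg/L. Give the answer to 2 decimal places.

0.81 mg/L

e^(−kτ) = e^(−0.1160 × 11.9) = 0.2515
Accumulation ratio R = 1 / (1 − e^(−kτ)) = 1 / (1 − 0.2515) = 1.336
Steady-state trough = C₀ × R × e^(−kτ) = 2.40 × 1.336 × 0.2515 = 0.8064 mg/L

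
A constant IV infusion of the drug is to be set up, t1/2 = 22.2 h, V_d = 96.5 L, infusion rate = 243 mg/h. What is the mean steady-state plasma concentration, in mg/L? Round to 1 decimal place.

k = ln2 / t½ = 0.693147 / 22.2 = 0.03122 h⁻¹
CL = k × Vd = 0.03122 × 96.5 = 3.013 L/h
At steady state Css = R₀ / CL = 243 / 3.013 = 80.65 mg/L

80.7 mg/L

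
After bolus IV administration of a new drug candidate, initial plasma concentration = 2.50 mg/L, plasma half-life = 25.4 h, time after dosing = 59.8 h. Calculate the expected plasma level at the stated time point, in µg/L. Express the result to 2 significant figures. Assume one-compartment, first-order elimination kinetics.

490 µg/L

k = ln2 / t½ = 0.693147 / 25.4 = 0.02729 h⁻¹
C = C₀ · e^(−k·t) = 2.500 × e^(−0.02729 × 59.8)
  = 2.500 × 0.1955 = 0.4888 mg/L
Convert: 0.4888 mg/L × 1000 = 488.8 µg/L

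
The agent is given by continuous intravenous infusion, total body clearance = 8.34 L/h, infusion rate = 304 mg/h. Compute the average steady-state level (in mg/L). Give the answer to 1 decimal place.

At steady state Css = R₀ / CL = 304 / 8.340 = 36.45 mg/L

36.5 mg/L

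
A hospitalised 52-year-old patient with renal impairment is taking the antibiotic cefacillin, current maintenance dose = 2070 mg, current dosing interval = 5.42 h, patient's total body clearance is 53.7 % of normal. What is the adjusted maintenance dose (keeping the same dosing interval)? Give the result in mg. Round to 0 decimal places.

1112 mg

To keep the same average steady-state level, dosing rate must scale with clearance.
CL ratio = 53.7 / 100 = 0.5370
New dose (same interval) = 2070 × 0.5370 = 1112 mg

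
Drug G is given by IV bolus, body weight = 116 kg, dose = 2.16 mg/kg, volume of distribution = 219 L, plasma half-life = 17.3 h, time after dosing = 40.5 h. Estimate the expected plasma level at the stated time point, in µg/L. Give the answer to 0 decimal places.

226 µg/L

Total dose = 2.16 × 116 = 250.6 mg
C₀ = Dose / Vd = 250.6 / 219 = 1.144 mg/L
k = ln2 / t½ = 0.693147 / 17.3 = 0.04007 h⁻¹
C = C₀ · e^(−k·t) = 1.144 × e^(−0.04007 × 40.5)
  = 1.144 × 0.1973 = 0.2257 mg/L
Convert: 0.2257 mg/L × 1000 = 225.7 µg/L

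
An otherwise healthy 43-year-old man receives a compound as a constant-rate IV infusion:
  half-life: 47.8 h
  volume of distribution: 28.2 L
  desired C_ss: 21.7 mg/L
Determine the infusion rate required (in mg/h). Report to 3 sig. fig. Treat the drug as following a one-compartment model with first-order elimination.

8.87 mg/h

k = ln2 / t½ = 0.693147 / 47.8 = 0.01450 h⁻¹
CL = k × Vd = 0.01450 × 28.2 = 0.4089 L/h
At steady state, infusion rate R₀ = Css × CL = 21.7 × 0.4089 = 8.873 mg/h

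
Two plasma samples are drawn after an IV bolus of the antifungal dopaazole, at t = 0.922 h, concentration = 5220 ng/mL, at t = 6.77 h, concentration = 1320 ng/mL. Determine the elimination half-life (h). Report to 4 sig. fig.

2.948 h

k = ln(C₁/C₂) / (t₂ − t₁) = ln(5220/1320) / (6.77 − 0.922)
  = 1.375 / 5.848 = 0.2351 h⁻¹
t½ = ln2 / k = 0.693147 / 0.2351 = 2.948 h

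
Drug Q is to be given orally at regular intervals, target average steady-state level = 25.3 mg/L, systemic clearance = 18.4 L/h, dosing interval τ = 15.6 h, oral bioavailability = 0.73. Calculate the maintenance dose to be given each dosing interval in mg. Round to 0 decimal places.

At steady state, F × (Dose/τ) = Css × CL.
Dose = Css × CL × τ / F = 25.3 × 18.40 × 15.6 / 0.73 = 9948 mg

9948 mg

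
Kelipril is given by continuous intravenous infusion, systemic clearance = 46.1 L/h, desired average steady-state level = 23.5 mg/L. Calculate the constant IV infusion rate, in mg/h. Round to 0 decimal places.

At steady state, infusion rate R₀ = Css × CL = 23.5 × 46.10 = 1083 mg/h

1083 mg/h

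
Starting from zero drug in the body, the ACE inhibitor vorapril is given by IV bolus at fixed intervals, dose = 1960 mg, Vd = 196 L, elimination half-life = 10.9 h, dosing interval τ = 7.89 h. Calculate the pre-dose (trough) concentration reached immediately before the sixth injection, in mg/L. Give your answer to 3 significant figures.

C₀ per dose = Dose / Vd = 1960 / 196 = 10.00 mg/L
k = ln2 / t½ = 0.693147 / 10.9 = 0.06359 h⁻¹
Fraction remaining after one interval: r = e^(−kτ) = e^(−0.06359 × 7.89) = 0.6055
Before dose 6, 5 doses have been given (aged 1τ, 2τ, 3τ, 4τ, 5τ).
C_trough = C₀ × (r + r² + … + r^5) = C₀ × r(1−r^5)/(1−r)
        = 10.00 × 0.6055 × (1 − 0.08139) / (1 − 0.6055) = 14.10 mg/L

14.1 mg/L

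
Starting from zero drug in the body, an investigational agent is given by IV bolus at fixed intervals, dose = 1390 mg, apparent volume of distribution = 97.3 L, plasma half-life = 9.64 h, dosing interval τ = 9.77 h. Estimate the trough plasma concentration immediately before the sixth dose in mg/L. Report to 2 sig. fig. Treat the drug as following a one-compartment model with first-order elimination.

C₀ per dose = Dose / Vd = 1390 / 97.3 = 14.29 mg/L
k = ln2 / t½ = 0.693147 / 9.64 = 0.07190 h⁻¹
Fraction remaining after one interval: r = e^(−kτ) = e^(−0.07190 × 9.77) = 0.4954
Before dose 6, 5 doses have been given (aged 1τ, 2τ, 3τ, 4τ, 5τ).
C_trough = C₀ × (r + r² + … + r^5) = C₀ × r(1−r^5)/(1−r)
        = 14.29 × 0.4954 × (1 − 0.02984) / (1 − 0.4954) = 13.61 mg/L

14 mg/L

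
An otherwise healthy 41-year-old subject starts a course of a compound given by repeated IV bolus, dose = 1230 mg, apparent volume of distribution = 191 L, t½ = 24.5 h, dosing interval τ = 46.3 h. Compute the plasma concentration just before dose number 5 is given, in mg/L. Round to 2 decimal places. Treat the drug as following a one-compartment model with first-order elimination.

2.37 mg/L

C₀ per dose = Dose / Vd = 1230 / 191 = 6.440 mg/L
k = ln2 / t½ = 0.693147 / 24.5 = 0.02829 h⁻¹
Fraction remaining after one interval: r = e^(−kτ) = e^(−0.02829 × 46.3) = 0.2699
Before dose 5, 4 doses have been given (aged 1τ, 2τ, 3τ, 4τ).
C_trough = C₀ × (r + r² + … + r^4) = C₀ × r(1−r^4)/(1−r)
        = 6.440 × 0.2699 × (1 − 0.005307) / (1 − 0.2699) = 2.368 mg/L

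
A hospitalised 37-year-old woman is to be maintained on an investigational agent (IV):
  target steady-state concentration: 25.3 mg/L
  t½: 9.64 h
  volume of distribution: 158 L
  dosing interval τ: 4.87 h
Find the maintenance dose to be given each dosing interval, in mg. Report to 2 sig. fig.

1400 mg

k = ln2 / t½ = 0.693147 / 9.64 = 0.07190 h⁻¹
CL = k × Vd = 0.07190 × 158 = 11.36 L/h
At steady state, Dose/τ = Css × CL.
Dose = Css × CL × τ = 25.3 × 11.36 × 4.87 = 1400 mg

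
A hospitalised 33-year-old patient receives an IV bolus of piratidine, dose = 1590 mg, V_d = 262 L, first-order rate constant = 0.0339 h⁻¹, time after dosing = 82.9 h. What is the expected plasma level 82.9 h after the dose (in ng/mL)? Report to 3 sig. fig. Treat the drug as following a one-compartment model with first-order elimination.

365 ng/mL

C₀ = Dose / Vd = 1590 / 262 = 6.069 mg/L
C = C₀ · e^(−k·t) = 6.069 × e^(−0.03390 × 82.9)
  = 6.069 × 0.06019 = 0.3653 mg/L
Convert: 0.3653 mg/L × 1000 = 365.3 ng/mL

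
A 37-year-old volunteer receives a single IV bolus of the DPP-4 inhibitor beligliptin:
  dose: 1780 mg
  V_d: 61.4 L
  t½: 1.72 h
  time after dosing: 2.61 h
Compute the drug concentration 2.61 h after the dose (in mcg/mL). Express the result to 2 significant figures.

C₀ = Dose / Vd = 1780 / 61.4 = 28.99 mg/L
k = ln2 / t½ = 0.693147 / 1.72 = 0.4030 h⁻¹
C = C₀ · e^(−k·t) = 28.99 × e^(−0.4030 × 2.61)
  = 28.99 × 0.3493 = 10.13 mg/L
(10.13 mg/L = 10.13 mcg/mL)

10 mcg/mL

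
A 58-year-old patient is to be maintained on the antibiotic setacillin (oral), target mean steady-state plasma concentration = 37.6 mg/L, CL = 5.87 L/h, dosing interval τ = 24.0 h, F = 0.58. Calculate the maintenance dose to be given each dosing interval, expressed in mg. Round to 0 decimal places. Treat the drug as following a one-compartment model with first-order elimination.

At steady state, F × (Dose/τ) = Css × CL.
Dose = Css × CL × τ / F = 37.6 × 5.870 × 24.0 / 0.58 = 9133 mg

9133 mg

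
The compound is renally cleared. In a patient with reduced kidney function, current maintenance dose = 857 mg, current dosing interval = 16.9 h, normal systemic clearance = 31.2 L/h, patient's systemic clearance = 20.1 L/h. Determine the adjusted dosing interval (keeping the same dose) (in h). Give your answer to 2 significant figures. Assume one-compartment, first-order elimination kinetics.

26 h

To keep the same average steady-state level, dosing rate must scale with clearance.
CL ratio = 20.1 / 31.2 = 0.6442
New interval (same dose) = 16.9 / 0.6442 = 26.23 h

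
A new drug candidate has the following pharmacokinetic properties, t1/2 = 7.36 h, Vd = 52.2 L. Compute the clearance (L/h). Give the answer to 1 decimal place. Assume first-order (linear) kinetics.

4.9 L/h

k = ln2 / t½ = 0.693147 / 7.36 = 0.09418 h⁻¹
CL = k × Vd = 0.09418 × 52.2 = 4.916 L/h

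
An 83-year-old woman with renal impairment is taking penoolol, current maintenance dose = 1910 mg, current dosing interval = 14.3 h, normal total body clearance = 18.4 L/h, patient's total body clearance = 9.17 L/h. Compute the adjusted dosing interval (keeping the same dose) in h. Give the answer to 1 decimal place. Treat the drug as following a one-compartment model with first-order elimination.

28.7 h

To keep the same average steady-state level, dosing rate must scale with clearance.
CL ratio = 9.17 / 18.4 = 0.4984
New interval (same dose) = 14.3 / 0.4984 = 28.69 h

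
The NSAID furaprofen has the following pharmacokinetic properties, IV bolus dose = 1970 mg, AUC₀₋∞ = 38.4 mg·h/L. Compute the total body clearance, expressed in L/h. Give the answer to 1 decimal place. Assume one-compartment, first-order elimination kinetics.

CL = Dose / AUC = 1970 / 38.4 = 51.30 L/h

51.3 L/h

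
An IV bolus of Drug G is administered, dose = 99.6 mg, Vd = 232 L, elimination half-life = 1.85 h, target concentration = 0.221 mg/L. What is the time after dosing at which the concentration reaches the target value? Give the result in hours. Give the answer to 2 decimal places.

1.77 h

C₀ = Dose / Vd = 99.60 / 232 = 0.4293 mg/L
k = ln2 / t½ = 0.693147 / 1.85 = 0.3747 h⁻¹
t = ln(C₀ / C) / k = ln(0.4293 / 0.221) / 0.3747
  = ln(1.943) / 0.3747 = 0.6642 / 0.3747 = 1.773 h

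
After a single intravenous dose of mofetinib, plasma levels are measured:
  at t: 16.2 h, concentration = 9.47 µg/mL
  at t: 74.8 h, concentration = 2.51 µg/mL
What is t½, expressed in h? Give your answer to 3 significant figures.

k = ln(C₁/C₂) / (t₂ − t₁) = ln(9.47/2.51) / (74.8 − 16.2)
  = 1.328 / 58.60 = 0.02266 h⁻¹
t½ = ln2 / k = 0.693147 / 0.02266 = 30.59 h

30.6 h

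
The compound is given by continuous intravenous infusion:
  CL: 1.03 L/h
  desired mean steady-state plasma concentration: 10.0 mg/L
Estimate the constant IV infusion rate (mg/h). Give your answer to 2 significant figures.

10 mg/h

At steady state, infusion rate R₀ = Css × CL = 10.0 × 1.030 = 10.30 mg/h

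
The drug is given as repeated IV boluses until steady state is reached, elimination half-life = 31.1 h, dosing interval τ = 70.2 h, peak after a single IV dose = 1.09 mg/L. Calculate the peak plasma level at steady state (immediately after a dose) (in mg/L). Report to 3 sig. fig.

1.38 mg/L

k = ln2 / t½ = 0.693147 / 31.1 = 0.02229 h⁻¹
e^(−kτ) = e^(−0.02229 × 70.2) = 0.2091
Accumulation ratio R = 1 / (1 − e^(−kτ)) = 1 / (1 − 0.2091) = 1.264
Steady-state peak = C₀ × R = 1.09 × 1.264 = 1.378 mg/L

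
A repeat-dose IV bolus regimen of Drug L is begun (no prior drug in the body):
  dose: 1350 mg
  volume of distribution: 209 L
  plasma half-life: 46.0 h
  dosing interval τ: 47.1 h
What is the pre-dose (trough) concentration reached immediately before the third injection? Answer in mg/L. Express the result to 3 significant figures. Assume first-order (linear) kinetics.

4.74 mg/L

C₀ per dose = Dose / Vd = 1350 / 209 = 6.459 mg/L
k = ln2 / t½ = 0.693147 / 46.0 = 0.01507 h⁻¹
Fraction remaining after one interval: r = e^(−kτ) = e^(−0.01507 × 47.1) = 0.4917
Before dose 3, 2 doses have been given (aged 1τ, 2τ).
C_trough = C₀ × (r + r²) = 6.459 × (0.4917 + 0.2418) = 4.738 mg/L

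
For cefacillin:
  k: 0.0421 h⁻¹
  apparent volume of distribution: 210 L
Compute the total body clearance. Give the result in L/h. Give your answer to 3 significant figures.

CL = k × Vd = 0.0421 × 210 = 8.841 L/h

8.84 L/h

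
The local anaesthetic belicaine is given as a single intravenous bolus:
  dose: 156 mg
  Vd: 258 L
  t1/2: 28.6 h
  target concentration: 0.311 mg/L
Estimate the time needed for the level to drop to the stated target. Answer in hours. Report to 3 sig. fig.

27.4 h

C₀ = Dose / Vd = 156.0 / 258 = 0.6047 mg/L
k = ln2 / t½ = 0.693147 / 28.6 = 0.02424 h⁻¹
t = ln(C₀ / C) / k = ln(0.6047 / 0.311) / 0.02424
  = ln(1.944) / 0.02424 = 0.6647 / 0.02424 = 27.42 h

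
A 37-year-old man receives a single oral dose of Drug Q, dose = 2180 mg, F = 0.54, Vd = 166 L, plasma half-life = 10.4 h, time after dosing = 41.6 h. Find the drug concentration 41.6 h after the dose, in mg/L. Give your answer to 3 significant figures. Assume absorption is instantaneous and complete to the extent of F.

0.443 mg/L

Amount reaching circulation = F × Dose = 0.54 × 2180 = 1177 mg
C₀ = F·Dose / Vd = 1177 / 166 = 7.090 mg/L
k = ln2 / t½ = 0.693147 / 10.4 = 0.06665 h⁻¹
C = C₀ · e^(−k·t) = 7.090 × e^(−0.06665 × 41.6)
  = 7.090 × 0.06250 = 0.4431 mg/L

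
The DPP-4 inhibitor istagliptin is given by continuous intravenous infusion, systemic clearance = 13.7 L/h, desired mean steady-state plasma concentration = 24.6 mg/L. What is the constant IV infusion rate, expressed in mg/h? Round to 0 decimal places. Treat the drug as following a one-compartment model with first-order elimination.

At steady state, infusion rate R₀ = Css × CL = 24.6 × 13.70 = 337.0 mg/h

337 mg/h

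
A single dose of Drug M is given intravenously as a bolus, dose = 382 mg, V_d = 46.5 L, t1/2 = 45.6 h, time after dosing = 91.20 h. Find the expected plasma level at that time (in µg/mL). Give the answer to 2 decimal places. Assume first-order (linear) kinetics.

C₀ = Dose / Vd = 382.0 / 46.5 = 8.215 mg/L
k = ln2 / t½ = 0.693147 / 45.6 = 0.01520 h⁻¹
t / t½ = 91.20 / 45.6 = 2 half-lives
C = C₀ × (1/2)^2 = 8.215 × 0.2500 = 2.054 mg/L
(2.054 mg/L = 2.054 µg/mL)

2.05 µg/mL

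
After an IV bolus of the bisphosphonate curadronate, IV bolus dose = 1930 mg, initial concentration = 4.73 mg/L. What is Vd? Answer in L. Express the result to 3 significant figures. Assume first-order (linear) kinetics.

408 L

Vd = Dose / C₀ = 1930 / 4.73 = 408.0 L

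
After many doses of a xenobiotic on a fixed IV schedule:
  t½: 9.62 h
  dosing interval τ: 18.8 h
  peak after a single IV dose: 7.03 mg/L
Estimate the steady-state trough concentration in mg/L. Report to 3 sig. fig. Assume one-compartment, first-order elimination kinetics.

2.45 mg/L

k = ln2 / t½ = 0.693147 / 9.62 = 0.07205 h⁻¹
e^(−kτ) = e^(−0.07205 × 18.8) = 0.2581
Accumulation ratio R = 1 / (1 − e^(−kτ)) = 1 / (1 − 0.2581) = 1.348
Steady-state trough = C₀ × R × e^(−kτ) = 7.03 × 1.348 × 0.2581 = 2.446 mg/L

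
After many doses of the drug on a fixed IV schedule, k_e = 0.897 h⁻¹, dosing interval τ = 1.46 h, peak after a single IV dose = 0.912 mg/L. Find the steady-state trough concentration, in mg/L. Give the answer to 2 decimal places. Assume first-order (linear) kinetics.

0.34 mg/L

e^(−kτ) = e^(−0.8970 × 1.46) = 0.2699
Accumulation ratio R = 1 / (1 − e^(−kτ)) = 1 / (1 − 0.2699) = 1.370
Steady-state trough = C₀ × R × e^(−kτ) = 0.912 × 1.370 × 0.2699 = 0.3372 mg/L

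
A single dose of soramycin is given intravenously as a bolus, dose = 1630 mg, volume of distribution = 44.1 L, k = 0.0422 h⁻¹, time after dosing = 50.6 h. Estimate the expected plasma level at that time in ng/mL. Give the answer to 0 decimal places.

C₀ = Dose / Vd = 1630 / 44.1 = 36.96 mg/L
C = C₀ · e^(−k·t) = 36.96 × e^(−0.04220 × 50.6)
  = 36.96 × 0.1182 = 4.369 mg/L
Convert: 4.369 mg/L × 1000 = 4369 ng/mL

4369 ng/mL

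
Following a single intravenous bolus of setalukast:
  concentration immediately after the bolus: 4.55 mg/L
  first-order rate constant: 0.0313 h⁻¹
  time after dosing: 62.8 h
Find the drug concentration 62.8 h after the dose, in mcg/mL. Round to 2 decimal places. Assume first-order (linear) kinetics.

0.64 mcg/mL

C = C₀ · e^(−k·t) = 4.550 × e^(−0.03130 × 62.8)
  = 4.550 × 0.1401 = 0.6375 mg/L
(0.6375 mg/L = 0.6375 mcg/mL)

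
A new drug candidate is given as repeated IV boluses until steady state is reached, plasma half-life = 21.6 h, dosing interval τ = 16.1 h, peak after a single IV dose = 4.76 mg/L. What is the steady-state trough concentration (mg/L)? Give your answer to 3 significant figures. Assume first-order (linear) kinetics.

k = ln2 / t½ = 0.693147 / 21.6 = 0.03209 h⁻¹
e^(−kτ) = e^(−0.03209 × 16.1) = 0.5965
Accumulation ratio R = 1 / (1 − e^(−kτ)) = 1 / (1 − 0.5965) = 2.478
Steady-state trough = C₀ × R × e^(−kτ) = 4.76 × 2.478 × 0.5965 = 7.036 mg/L

7.04 mg/L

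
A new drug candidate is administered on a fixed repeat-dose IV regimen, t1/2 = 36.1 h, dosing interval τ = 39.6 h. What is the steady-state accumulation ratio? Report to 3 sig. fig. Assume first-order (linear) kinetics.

k = ln2 / t½ = 0.693147 / 36.1 = 0.01920 h⁻¹
e^(−kτ) = e^(−0.01920 × 39.6) = 0.4675
Accumulation ratio R = 1 / (1 − e^(−kτ)) = 1 / (1 − 0.4675) = 1.878

1.88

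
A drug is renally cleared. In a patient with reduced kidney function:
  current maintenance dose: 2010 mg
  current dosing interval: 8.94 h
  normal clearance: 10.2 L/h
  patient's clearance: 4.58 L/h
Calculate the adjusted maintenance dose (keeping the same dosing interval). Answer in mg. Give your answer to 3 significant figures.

To keep the same average steady-state level, dosing rate must scale with clearance.
CL ratio = 4.58 / 10.2 = 0.4490
New dose (same interval) = 2010 × 0.4490 = 902.5 mg

903 mg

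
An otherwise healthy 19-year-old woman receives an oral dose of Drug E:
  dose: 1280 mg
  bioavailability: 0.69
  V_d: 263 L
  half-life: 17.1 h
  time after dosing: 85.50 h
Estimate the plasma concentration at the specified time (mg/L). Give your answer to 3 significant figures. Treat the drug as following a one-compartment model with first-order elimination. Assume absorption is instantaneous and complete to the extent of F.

Amount reaching circulation = F × Dose = 0.69 × 1280 = 883.2 mg
C₀ = F·Dose / Vd = 883.2 / 263 = 3.358 mg/L
k = ln2 / t½ = 0.693147 / 17.1 = 0.04053 h⁻¹
t / t½ = 85.50 / 17.1 = 5 half-lives
C = C₀ × (1/2)^5 = 3.358 × 0.03125 = 0.1049 mg/L

0.105 mg/L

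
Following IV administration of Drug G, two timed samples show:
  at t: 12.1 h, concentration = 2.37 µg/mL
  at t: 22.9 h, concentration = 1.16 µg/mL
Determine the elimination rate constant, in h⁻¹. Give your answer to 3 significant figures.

k = ln(C₁/C₂) / (t₂ − t₁) = ln(2.37/1.16) / (22.9 − 12.1)
  = 0.7145 / 10.80 = 0.06616 h⁻¹

0.0662 h⁻¹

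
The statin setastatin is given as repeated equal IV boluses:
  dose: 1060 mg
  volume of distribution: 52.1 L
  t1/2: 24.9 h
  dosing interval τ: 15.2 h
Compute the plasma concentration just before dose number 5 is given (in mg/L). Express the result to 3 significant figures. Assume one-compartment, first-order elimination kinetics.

C₀ per dose = Dose / Vd = 1060 / 52.1 = 20.35 mg/L
k = ln2 / t½ = 0.693147 / 24.9 = 0.02784 h⁻¹
Fraction remaining after one interval: r = e^(−kτ) = e^(−0.02784 × 15.2) = 0.6550
Before dose 5, 4 doses have been given (aged 1τ, 2τ, 3τ, 4τ).
C_trough = C₀ × (r + r² + … + r^4) = C₀ × r(1−r^4)/(1−r)
        = 20.35 × 0.6550 × (1 − 0.1841) / (1 − 0.6550) = 31.52 mg/L

31.5 mg/L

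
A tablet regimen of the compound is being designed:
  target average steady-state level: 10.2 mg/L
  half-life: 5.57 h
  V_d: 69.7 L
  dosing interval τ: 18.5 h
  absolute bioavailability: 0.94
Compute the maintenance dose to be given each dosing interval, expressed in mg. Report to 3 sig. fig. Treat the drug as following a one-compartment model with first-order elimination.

1740 mg

k = ln2 / t½ = 0.693147 / 5.57 = 0.1244 h⁻¹
CL = k × Vd = 0.1244 × 69.7 = 8.671 L/h
At steady state, F × (Dose/τ) = Css × CL.
Dose = Css × CL × τ / F = 10.2 × 8.671 × 18.5 / 0.94 = 1741 mg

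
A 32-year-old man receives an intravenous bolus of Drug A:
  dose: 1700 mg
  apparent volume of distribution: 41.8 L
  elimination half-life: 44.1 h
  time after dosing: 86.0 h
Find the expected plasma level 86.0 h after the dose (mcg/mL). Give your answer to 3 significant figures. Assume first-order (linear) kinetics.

10.5 mcg/mL

C₀ = Dose / Vd = 1700 / 41.8 = 40.67 mg/L
k = ln2 / t½ = 0.693147 / 44.1 = 0.01572 h⁻¹
C = C₀ · e^(−k·t) = 40.67 × e^(−0.01572 × 86.0)
  = 40.67 × 0.2587 = 10.52 mg/L
(10.52 mg/L = 10.52 mcg/mL)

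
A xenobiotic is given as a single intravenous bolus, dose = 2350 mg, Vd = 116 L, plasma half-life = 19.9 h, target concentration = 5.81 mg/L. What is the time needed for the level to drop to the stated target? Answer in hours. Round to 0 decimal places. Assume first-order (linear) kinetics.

36 h

C₀ = Dose / Vd = 2350 / 116 = 20.26 mg/L
k = ln2 / t½ = 0.693147 / 19.9 = 0.03483 h⁻¹
t = ln(C₀ / C) / k = ln(20.26 / 5.81) / 0.03483
  = ln(3.487) / 0.03483 = 1.249 / 0.03483 = 35.86 h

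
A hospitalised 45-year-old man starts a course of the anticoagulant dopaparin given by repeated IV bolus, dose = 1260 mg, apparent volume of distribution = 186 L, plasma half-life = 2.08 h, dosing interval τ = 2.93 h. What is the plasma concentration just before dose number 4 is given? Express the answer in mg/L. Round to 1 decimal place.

3.9 mg/L

C₀ per dose = Dose / Vd = 1260 / 186 = 6.774 mg/L
k = ln2 / t½ = 0.693147 / 2.08 = 0.3332 h⁻¹
Fraction remaining after one interval: r = e^(−kτ) = e^(−0.3332 × 2.93) = 0.3767
Before dose 4, 3 doses have been given (aged 1τ, 2τ, 3τ).
C_trough = C₀ × (r + r² + … + r^3) = C₀ × r(1−r^3)/(1−r)
        = 6.774 × 0.3767 × (1 − 0.05345) / (1 − 0.3767) = 3.875 mg/L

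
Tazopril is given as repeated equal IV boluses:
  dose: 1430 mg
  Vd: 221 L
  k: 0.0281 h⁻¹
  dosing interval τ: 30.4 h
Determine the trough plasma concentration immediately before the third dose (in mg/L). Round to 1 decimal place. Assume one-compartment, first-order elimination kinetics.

C₀ per dose = Dose / Vd = 1430 / 221 = 6.471 mg/L
Fraction remaining after one interval: r = e^(−kτ) = e^(−0.02810 × 30.4) = 0.4256
Before dose 3, 2 doses have been given (aged 1τ, 2τ).
C_trough = C₀ × (r + r²) = 6.471 × (0.4256 + 0.1811) = 3.926 mg/L

3.9 mg/L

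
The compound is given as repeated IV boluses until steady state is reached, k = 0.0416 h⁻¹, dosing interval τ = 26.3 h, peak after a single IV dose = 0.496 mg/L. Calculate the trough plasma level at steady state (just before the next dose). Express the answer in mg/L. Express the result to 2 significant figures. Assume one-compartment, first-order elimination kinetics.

e^(−kτ) = e^(−0.04160 × 26.3) = 0.3348
Accumulation ratio R = 1 / (1 − e^(−kτ)) = 1 / (1 − 0.3348) = 1.503
Steady-state trough = C₀ × R × e^(−kτ) = 0.496 × 1.503 × 0.3348 = 0.2496 mg/L

0.25 mg/L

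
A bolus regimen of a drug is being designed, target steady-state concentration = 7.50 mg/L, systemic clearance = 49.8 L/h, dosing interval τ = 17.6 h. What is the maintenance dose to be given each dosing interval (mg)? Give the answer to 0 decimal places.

At steady state, Dose/τ = Css × CL.
Dose = Css × CL × τ = 7.50 × 49.80 × 17.6 = 6574 mg

6574 mg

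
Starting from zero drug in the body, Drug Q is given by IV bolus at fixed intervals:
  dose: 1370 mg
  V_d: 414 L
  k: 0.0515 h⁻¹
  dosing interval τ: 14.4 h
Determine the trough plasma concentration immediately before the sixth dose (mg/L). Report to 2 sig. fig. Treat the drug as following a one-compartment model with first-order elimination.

2.9 mg/L

C₀ per dose = Dose / Vd = 1370 / 414 = 3.309 mg/L
Fraction remaining after one interval: r = e^(−kτ) = e^(−0.05150 × 14.4) = 0.4764
Before dose 6, 5 doses have been given (aged 1τ, 2τ, 3τ, 4τ, 5τ).
C_trough = C₀ × (r + r² + … + r^5) = C₀ × r(1−r^5)/(1−r)
        = 3.309 × 0.4764 × (1 − 0.02454) / (1 − 0.4764) = 2.937 mg/L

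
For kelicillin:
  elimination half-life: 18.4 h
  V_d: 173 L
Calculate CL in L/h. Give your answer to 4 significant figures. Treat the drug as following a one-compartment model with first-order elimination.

6.517 L/h

k = ln2 / t½ = 0.693147 / 18.4 = 0.03767 h⁻¹
CL = k × Vd = 0.03767 × 173 = 6.517 L/h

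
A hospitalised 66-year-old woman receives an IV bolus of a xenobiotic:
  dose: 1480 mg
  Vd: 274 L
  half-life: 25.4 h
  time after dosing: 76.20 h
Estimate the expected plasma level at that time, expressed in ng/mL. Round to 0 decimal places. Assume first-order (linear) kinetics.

675 ng/mL

C₀ = Dose / Vd = 1480 / 274 = 5.401 mg/L
k = ln2 / t½ = 0.693147 / 25.4 = 0.02729 h⁻¹
t / t½ = 76.20 / 25.4 = 3 half-lives
C = C₀ × (1/2)^3 = 5.401 × 0.1250 = 0.6751 mg/L
Convert: 0.6751 mg/L × 1000 = 675.1 ng/mL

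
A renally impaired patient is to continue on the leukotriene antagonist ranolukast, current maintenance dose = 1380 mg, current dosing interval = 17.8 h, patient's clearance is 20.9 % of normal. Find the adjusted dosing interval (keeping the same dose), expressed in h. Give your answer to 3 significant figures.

To keep the same average steady-state level, dosing rate must scale with clearance.
CL ratio = 20.9 / 100 = 0.2090
New interval (same dose) = 17.8 / 0.2090 = 85.17 h

85.2 h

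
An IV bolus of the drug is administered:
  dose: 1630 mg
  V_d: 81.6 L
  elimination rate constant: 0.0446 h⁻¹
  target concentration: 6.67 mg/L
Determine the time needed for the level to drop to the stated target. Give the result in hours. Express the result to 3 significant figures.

C₀ = Dose / Vd = 1630 / 81.6 = 19.98 mg/L
t = ln(C₀ / C) / k = ln(19.98 / 6.67) / 0.04460
  = ln(2.996) / 0.04460 = 1.097 / 0.04460 = 24.60 h

24.6 h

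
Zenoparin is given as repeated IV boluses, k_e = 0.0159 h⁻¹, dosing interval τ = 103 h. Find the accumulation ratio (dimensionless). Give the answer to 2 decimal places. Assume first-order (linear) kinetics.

1.24

e^(−kτ) = e^(−0.01590 × 103) = 0.1944
Accumulation ratio R = 1 / (1 − e^(−kτ)) = 1 / (1 − 0.1944) = 1.241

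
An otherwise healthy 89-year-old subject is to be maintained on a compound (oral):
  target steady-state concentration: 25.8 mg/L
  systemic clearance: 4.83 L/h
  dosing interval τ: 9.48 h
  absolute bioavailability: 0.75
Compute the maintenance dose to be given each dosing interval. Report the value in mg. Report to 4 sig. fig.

At steady state, F × (Dose/τ) = Css × CL.
Dose = Css × CL × τ / F = 25.8 × 4.830 × 9.48 / 0.75 = 1575 mg

1575 mg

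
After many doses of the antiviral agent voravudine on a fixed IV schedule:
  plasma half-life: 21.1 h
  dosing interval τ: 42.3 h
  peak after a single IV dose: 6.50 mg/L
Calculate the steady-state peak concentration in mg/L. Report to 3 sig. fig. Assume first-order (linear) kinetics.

k = ln2 / t½ = 0.693147 / 21.1 = 0.03285 h⁻¹
e^(−kτ) = e^(−0.03285 × 42.3) = 0.2492
Accumulation ratio R = 1 / (1 − e^(−kτ)) = 1 / (1 − 0.2492) = 1.332
Steady-state peak = C₀ × R = 6.50 × 1.332 = 8.658 mg/L

8.66 mg/L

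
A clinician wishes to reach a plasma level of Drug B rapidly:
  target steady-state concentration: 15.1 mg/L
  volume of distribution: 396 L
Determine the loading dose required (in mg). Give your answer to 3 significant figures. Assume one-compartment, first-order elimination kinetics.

LD = Css × Vd = 15.1 × 396 = 5980 mg

5980 mg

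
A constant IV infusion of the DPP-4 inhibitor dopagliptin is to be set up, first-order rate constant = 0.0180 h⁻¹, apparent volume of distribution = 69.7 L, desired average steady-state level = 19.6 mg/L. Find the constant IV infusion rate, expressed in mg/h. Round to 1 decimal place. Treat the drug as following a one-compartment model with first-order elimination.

CL = k × Vd = 0.01800 × 69.7 = 1.255 L/h
At steady state, infusion rate R₀ = Css × CL = 19.6 × 1.255 = 24.60 mg/h

24.6 mg/h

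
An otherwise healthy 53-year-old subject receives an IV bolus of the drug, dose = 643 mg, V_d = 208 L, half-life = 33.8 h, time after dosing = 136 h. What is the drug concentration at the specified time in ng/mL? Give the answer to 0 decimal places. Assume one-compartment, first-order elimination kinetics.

C₀ = Dose / Vd = 643.0 / 208 = 3.091 mg/L
k = ln2 / t½ = 0.693147 / 33.8 = 0.02051 h⁻¹
C = C₀ · e^(−k·t) = 3.091 × e^(−0.02051 × 136)
  = 3.091 × 0.06146 = 0.1900 mg/L
Convert: 0.1900 mg/L × 1000 = 190.0 ng/mL

190 ng/mL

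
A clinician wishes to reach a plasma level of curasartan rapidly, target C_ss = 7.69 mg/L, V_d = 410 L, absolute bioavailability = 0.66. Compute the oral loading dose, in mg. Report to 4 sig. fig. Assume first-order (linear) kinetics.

LD = Css × Vd / F = 7.69 × 410 / 0.66 = 4777 mg

4777 mg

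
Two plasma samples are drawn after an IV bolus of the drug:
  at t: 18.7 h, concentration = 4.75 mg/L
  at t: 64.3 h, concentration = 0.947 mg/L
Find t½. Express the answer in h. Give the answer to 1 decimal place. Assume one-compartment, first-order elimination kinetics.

19.6 h

k = ln(C₁/C₂) / (t₂ − t₁) = ln(4.75/0.947) / (64.3 − 18.7)
  = 1.613 / 45.60 = 0.03537 h⁻¹
t½ = ln2 / k = 0.693147 / 0.03537 = 19.60 h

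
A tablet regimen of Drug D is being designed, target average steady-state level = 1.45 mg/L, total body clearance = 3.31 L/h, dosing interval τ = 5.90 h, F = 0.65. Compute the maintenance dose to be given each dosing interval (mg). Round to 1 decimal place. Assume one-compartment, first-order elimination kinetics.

At steady state, F × (Dose/τ) = Css × CL.
Dose = Css × CL × τ / F = 1.45 × 3.310 × 5.90 / 0.65 = 43.56 mg

43.6 mg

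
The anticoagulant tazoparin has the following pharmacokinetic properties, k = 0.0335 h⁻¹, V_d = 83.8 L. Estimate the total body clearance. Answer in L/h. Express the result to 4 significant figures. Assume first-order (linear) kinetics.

CL = k × Vd = 0.0335 × 83.8 = 2.807 L/h

2.807 L/h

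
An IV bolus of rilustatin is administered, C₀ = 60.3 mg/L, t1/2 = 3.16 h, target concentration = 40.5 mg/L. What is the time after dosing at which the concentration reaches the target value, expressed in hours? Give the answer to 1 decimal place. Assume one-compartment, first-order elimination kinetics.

1.8 h

k = ln2 / t½ = 0.693147 / 3.16 = 0.2194 h⁻¹
t = ln(C₀ / C) / k = ln(60.30 / 40.5) / 0.2194
  = ln(1.489) / 0.2194 = 0.3981 / 0.2194 = 1.814 h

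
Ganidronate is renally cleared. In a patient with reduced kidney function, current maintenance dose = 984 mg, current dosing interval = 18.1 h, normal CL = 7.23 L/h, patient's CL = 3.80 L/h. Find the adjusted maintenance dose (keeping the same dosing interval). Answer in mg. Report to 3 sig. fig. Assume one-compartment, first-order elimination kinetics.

517 mg

To keep the same average steady-state level, dosing rate must scale with clearance.
CL ratio = 3.80 / 7.23 = 0.5256
New dose (same interval) = 984 × 0.5256 = 517.2 mg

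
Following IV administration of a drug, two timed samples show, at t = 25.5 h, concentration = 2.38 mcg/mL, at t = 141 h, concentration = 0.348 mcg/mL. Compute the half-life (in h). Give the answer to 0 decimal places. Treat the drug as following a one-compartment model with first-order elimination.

42 h

k = ln(C₁/C₂) / (t₂ − t₁) = ln(2.38/0.348) / (141 − 25.5)
  = 1.923 / 115.5 = 0.01665 h⁻¹
t½ = ln2 / k = 0.693147 / 0.01665 = 41.63 h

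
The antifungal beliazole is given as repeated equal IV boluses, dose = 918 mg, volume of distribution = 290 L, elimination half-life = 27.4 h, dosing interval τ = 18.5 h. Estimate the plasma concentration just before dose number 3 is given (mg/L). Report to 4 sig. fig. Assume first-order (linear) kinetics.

C₀ per dose = Dose / Vd = 918 / 290 = 3.166 mg/L
k = ln2 / t½ = 0.693147 / 27.4 = 0.02530 h⁻¹
Fraction remaining after one interval: r = e^(−kτ) = e^(−0.02530 × 18.5) = 0.6262
Before dose 3, 2 doses have been given (aged 1τ, 2τ).
C_trough = C₀ × (r + r²) = 3.166 × (0.6262 + 0.3921) = 3.224 mg/L

3.224 mg/L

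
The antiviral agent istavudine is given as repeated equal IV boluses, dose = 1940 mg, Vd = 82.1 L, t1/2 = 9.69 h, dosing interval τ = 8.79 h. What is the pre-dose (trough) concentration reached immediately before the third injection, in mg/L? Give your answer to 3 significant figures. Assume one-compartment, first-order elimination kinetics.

C₀ per dose = Dose / Vd = 1940 / 82.1 = 23.63 mg/L
k = ln2 / t½ = 0.693147 / 9.69 = 0.07153 h⁻¹
Fraction remaining after one interval: r = e^(−kτ) = e^(−0.07153 × 8.79) = 0.5333
Before dose 3, 2 doses have been given (aged 1τ, 2τ).
C_trough = C₀ × (r + r²) = 23.63 × (0.5333 + 0.2844) = 19.32 mg/L

19.3 mg/L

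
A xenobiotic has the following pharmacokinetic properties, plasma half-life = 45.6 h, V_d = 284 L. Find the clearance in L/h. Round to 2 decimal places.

4.32 L/h

k = ln2 / t½ = 0.693147 / 45.6 = 0.01520 h⁻¹
CL = k × Vd = 0.01520 × 284 = 4.317 L/h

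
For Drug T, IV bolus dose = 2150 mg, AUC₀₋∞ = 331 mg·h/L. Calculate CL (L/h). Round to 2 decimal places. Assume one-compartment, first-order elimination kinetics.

CL = Dose / AUC = 2150 / 331 = 6.495 L/h

6.50 L/h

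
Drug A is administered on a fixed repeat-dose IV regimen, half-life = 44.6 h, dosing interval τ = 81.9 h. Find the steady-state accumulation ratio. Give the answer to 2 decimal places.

1.39

k = ln2 / t½ = 0.693147 / 44.6 = 0.01554 h⁻¹
e^(−kτ) = e^(−0.01554 × 81.9) = 0.2801
Accumulation ratio R = 1 / (1 − e^(−kτ)) = 1 / (1 − 0.2801) = 1.389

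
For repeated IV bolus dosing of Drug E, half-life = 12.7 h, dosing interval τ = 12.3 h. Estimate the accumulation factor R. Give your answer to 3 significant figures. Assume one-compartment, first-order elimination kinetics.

2.05

k = ln2 / t½ = 0.693147 / 12.7 = 0.05458 h⁻¹
e^(−kτ) = e^(−0.05458 × 12.3) = 0.5110
Accumulation ratio R = 1 / (1 − e^(−kτ)) = 1 / (1 − 0.5110) = 2.045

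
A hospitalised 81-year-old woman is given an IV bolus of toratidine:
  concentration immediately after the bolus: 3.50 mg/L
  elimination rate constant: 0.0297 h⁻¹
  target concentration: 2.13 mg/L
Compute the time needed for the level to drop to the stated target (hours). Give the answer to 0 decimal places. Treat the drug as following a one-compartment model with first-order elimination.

17 h

t = ln(C₀ / C) / k = ln(3.500 / 2.13) / 0.02970
  = ln(1.643) / 0.02970 = 0.4965 / 0.02970 = 16.72 h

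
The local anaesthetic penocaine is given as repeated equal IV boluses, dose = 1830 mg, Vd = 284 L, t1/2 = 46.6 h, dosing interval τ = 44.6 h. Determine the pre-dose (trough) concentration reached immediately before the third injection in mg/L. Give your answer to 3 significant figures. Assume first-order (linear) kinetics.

C₀ per dose = Dose / Vd = 1830 / 284 = 6.444 mg/L
k = ln2 / t½ = 0.693147 / 46.6 = 0.01487 h⁻¹
Fraction remaining after one interval: r = e^(−kτ) = e^(−0.01487 × 44.6) = 0.5152
Before dose 3, 2 doses have been given (aged 1τ, 2τ).
C_trough = C₀ × (r + r²) = 6.444 × (0.5152 + 0.2654) = 5.030 mg/L

5.03 mg/L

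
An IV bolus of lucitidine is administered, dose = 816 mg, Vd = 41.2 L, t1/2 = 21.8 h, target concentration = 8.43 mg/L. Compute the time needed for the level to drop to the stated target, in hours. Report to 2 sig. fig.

27 h

C₀ = Dose / Vd = 816.0 / 41.2 = 19.81 mg/L
k = ln2 / t½ = 0.693147 / 21.8 = 0.03180 h⁻¹
t = ln(C₀ / C) / k = ln(19.81 / 8.43) / 0.03180
  = ln(2.350) / 0.03180 = 0.8544 / 0.03180 = 26.87 h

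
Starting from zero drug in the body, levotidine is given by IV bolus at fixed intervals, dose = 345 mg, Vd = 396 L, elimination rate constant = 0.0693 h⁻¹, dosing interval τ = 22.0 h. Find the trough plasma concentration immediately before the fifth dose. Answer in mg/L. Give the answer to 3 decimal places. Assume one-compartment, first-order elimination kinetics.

0.242 mg/L

C₀ per dose = Dose / Vd = 345 / 396 = 0.8712 mg/L
Fraction remaining after one interval: r = e^(−kτ) = e^(−0.06930 × 22.0) = 0.2177
Before dose 5, 4 doses have been given (aged 1τ, 2τ, 3τ, 4τ).
C_trough = C₀ × (r + r² + … + r^4) = C₀ × r(1−r^4)/(1−r)
        = 0.8712 × 0.2177 × (1 − 0.002246) / (1 − 0.2177) = 0.2419 mg/L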